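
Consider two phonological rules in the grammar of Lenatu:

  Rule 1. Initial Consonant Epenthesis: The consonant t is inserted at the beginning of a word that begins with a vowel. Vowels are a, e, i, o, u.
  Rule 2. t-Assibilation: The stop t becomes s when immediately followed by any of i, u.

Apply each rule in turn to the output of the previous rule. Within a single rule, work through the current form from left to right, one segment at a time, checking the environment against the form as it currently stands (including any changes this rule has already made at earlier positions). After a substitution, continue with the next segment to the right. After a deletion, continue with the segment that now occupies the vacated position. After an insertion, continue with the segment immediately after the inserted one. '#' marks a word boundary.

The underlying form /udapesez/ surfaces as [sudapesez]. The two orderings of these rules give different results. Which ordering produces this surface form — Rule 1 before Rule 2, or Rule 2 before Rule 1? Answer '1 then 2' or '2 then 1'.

1 then 2

Order 1 then 2:
  1 Initial Consonant Epenthesis: [udapesez] → [tudapesez]
  2 t-Assibilation: [tudapesez] → [sudapesez]
  result: [sudapesez]
Order 2 then 1:
  2 t-Assibilation: no change — [udapesez]
  1 Initial Consonant Epenthesis: [udapesez] → [tudapesez]
  result: [tudapesez]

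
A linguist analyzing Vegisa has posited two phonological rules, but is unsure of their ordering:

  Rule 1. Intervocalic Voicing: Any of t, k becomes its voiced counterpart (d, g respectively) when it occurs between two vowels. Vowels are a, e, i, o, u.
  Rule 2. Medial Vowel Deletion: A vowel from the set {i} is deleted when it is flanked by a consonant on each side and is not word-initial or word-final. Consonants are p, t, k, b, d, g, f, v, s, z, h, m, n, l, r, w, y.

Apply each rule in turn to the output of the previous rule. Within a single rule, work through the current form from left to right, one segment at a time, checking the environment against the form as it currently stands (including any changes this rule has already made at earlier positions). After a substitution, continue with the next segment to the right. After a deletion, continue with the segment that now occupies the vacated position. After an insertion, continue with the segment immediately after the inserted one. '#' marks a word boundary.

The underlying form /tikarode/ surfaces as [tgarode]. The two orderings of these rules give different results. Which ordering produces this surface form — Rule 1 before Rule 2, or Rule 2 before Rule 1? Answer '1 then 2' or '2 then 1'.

Order 1 then 2:
  1 Intervocalic Voicing: [tikarode] → [tigarode]
  2 Medial Vowel Deletion: [tigarode] → [tgarode]
  result: [tgarode]
Order 2 then 1:
  2 Medial Vowel Deletion: [tikarode] → [tkarode]
  1 Intervocalic Voicing: no change — [tkarode]
  result: [tkarode]

1 then 2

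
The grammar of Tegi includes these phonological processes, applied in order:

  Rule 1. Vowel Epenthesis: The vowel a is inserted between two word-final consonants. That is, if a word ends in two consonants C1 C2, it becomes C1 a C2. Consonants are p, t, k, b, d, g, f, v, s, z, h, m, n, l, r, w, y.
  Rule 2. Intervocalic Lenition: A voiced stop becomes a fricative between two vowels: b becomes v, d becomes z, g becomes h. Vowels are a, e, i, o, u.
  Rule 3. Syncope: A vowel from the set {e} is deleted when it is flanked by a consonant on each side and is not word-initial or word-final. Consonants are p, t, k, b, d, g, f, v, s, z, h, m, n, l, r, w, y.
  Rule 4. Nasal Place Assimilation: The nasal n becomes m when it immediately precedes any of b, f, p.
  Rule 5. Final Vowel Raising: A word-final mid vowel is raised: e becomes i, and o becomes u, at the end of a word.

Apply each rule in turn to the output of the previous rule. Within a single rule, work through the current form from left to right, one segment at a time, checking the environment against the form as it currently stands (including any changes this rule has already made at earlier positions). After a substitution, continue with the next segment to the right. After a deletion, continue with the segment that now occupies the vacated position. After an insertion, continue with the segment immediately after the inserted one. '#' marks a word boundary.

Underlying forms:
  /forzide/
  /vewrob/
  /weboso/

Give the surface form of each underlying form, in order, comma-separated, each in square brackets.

/forzide/:
  Rule 1 Vowel Epenthesis: no change — [forzide]
  Rule 2 Intervocalic Lenition: [forzide] → [forzize]
  Rule 3 Syncope: no change — [forzize]
  Rule 4 Nasal Place Assimilation: no change — [forzize]
  Rule 5 Final Vowel Raising: [forzize] → [forzizi]
/vewrob/:
  Rule 1 Vowel Epenthesis: no change — [vewrob]
  Rule 2 Intervocalic Lenition: no change — [vewrob]
  Rule 3 Syncope: [vewrob] → [vwrob]
  Rule 4 Nasal Place Assimilation: no change — [vwrob]
  Rule 5 Final Vowel Raising: no change — [vwrob]
/weboso/:
  Rule 1 Vowel Epenthesis: no change — [weboso]
  Rule 2 Intervocalic Lenition: [weboso] → [wevoso]
  Rule 3 Syncope: [wevoso] → [wvoso]
  Rule 4 Nasal Place Assimilation: no change — [wvoso]
  Rule 5 Final Vowel Raising: [wvoso] → [wvosu]

[forzizi], [vwrob], [wvosu]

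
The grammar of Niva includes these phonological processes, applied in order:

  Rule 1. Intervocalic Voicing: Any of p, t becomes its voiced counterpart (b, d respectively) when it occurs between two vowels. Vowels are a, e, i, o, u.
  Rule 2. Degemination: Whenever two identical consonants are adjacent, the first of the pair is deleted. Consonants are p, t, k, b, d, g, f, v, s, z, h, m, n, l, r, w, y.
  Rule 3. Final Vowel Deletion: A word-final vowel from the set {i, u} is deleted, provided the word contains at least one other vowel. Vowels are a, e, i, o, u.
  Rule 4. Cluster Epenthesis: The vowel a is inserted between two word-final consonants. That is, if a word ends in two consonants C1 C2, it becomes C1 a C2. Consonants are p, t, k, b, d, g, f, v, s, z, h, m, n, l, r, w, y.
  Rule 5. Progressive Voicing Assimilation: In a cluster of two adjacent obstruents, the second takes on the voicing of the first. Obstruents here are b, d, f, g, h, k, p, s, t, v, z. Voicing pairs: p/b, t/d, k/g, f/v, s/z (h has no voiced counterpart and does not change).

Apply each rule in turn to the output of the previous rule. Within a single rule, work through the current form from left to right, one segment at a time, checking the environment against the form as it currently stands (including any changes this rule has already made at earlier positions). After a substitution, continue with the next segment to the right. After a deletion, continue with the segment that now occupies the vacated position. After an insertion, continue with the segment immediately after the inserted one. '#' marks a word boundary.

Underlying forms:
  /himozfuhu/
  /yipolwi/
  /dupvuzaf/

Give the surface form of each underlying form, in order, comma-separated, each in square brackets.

/himozfuhu/:
  Rule 1 Intervocalic Voicing: no change — [himozfuhu]
  Rule 2 Degemination: no change — [himozfuhu]
  Rule 3 Final Vowel Deletion: [himozfuhu] → [himozfuh]
  Rule 4 Cluster Epenthesis: no change — [himozfuh]
  Rule 5 Progressive Voicing Assimilation: [himozfuh] → [himozvuh]
/yipolwi/:
  Rule 1 Intervocalic Voicing: [yipolwi] → [yibolwi]
  Rule 2 Degemination: no change — [yibolwi]
  Rule 3 Final Vowel Deletion: [yibolwi] → [yibolw]
  Rule 4 Cluster Epenthesis: [yibolw] → [yibolaw]
  Rule 5 Progressive Voicing Assimilation: no change — [yibolaw]
/dupvuzaf/:
  Rule 1 Intervocalic Voicing: no change — [dupvuzaf]
  Rule 2 Degemination: no change — [dupvuzaf]
  Rule 3 Final Vowel Deletion: no change — [dupvuzaf]
  Rule 4 Cluster Epenthesis: no change — [dupvuzaf]
  Rule 5 Progressive Voicing Assimilation: [dupvuzaf] → [dupfuzaf]

[himozvuh], [yibolaw], [dupfuzaf]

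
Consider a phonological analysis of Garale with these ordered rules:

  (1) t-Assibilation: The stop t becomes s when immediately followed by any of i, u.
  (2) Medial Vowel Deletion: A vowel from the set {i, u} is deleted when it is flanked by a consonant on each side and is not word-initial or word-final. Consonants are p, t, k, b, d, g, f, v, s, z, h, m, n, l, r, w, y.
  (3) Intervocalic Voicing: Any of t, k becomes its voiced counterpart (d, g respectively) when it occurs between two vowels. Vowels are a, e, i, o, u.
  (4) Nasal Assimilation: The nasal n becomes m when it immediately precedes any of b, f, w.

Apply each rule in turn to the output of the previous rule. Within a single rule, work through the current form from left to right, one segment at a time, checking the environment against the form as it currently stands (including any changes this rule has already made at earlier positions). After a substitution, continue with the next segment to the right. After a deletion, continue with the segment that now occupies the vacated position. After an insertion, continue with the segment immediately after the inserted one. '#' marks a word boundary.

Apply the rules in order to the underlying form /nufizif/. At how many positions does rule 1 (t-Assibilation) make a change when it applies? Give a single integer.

0

(1) t-Assibilation: no change — [nufizif]
(2) Medial Vowel Deletion: [nufizif] → [nfzf]
(3) Intervocalic Voicing: no change — [nfzf]
(4) Nasal Assimilation: [nfzf] → [mfzf]
Rule 1 changed 0 position(s).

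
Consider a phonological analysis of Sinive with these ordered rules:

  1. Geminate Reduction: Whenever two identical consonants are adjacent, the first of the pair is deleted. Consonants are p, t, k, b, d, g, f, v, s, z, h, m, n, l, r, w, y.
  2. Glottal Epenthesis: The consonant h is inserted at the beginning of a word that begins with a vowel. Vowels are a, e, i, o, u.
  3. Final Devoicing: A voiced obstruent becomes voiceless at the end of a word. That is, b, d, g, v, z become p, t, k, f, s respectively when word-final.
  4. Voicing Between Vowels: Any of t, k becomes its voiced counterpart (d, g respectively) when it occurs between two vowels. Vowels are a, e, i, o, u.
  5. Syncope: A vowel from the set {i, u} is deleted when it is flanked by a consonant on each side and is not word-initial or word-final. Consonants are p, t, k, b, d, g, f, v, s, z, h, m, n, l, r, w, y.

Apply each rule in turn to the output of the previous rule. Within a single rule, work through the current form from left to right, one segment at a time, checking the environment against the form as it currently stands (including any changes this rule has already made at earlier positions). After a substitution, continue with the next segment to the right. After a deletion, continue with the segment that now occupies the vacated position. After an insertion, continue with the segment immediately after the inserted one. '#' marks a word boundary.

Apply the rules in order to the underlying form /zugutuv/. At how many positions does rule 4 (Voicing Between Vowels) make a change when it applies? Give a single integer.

1

1 Geminate Reduction: no change — [zugutuv]
2 Glottal Epenthesis: no change — [zugutuv]
3 Final Devoicing: [zugutuv] → [zugutuf]
4 Voicing Between Vowels: [zugutuf] → [zuguduf]
5 Syncope: [zuguduf] → [zgdf]
Rule 4 changed 1 position(s).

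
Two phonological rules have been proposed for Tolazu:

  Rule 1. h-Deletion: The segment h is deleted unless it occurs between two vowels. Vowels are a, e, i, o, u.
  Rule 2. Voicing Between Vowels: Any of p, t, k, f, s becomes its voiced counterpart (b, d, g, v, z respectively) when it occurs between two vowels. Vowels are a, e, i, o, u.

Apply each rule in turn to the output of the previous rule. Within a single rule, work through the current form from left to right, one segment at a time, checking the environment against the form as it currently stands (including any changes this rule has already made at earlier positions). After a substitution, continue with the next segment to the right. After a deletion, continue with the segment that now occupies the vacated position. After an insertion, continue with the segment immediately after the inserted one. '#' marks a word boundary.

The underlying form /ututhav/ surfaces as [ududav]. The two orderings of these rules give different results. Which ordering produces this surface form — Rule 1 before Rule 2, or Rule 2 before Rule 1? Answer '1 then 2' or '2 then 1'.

1 then 2

Order 1 then 2:
  1 h-Deletion: [ututhav] → [ututav]
  2 Voicing Between Vowels: [ututav] → [ududav]
  result: [ududav]
Order 2 then 1:
  2 Voicing Between Vowels: [ututhav] → [uduthav]
  1 h-Deletion: [uduthav] → [udutav]
  result: [udutav]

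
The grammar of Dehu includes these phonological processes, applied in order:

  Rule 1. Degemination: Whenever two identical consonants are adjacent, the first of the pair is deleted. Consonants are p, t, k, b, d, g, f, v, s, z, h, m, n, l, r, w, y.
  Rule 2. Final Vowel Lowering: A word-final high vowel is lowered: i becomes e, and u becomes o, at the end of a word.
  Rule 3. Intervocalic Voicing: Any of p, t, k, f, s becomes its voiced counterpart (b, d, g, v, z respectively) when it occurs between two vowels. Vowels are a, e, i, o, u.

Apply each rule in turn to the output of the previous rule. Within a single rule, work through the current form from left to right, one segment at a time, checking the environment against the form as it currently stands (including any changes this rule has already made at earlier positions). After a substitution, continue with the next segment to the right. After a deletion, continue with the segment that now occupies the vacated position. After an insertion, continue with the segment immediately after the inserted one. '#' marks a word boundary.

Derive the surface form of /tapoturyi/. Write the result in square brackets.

[tabodurye]

Rule 1 Degemination: no change — [tapoturyi]
Rule 2 Final Vowel Lowering: [tapoturyi] → [tapoturye]
Rule 3 Intervocalic Voicing: [tapoturye] → [tabodurye]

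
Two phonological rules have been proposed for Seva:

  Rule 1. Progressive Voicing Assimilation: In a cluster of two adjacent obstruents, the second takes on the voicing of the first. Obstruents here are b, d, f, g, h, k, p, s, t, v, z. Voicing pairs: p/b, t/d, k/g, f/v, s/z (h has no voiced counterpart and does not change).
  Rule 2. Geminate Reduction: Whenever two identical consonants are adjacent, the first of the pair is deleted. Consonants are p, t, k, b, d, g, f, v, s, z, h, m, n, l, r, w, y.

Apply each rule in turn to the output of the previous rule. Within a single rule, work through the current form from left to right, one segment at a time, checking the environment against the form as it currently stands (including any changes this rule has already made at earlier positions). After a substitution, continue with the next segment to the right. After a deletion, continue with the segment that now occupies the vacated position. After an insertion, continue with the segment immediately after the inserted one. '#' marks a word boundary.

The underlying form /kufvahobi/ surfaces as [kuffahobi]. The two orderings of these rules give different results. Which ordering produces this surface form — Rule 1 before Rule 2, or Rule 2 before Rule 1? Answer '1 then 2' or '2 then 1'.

2 then 1

Order 1 then 2:
  1 Progressive Voicing Assimilation: [kufvahobi] → [kuffahobi]
  2 Geminate Reduction: [kuffahobi] → [kufahobi]
  result: [kufahobi]
Order 2 then 1:
  2 Geminate Reduction: no change — [kufvahobi]
  1 Progressive Voicing Assimilation: [kufvahobi] → [kuffahobi]
  result: [kuffahobi]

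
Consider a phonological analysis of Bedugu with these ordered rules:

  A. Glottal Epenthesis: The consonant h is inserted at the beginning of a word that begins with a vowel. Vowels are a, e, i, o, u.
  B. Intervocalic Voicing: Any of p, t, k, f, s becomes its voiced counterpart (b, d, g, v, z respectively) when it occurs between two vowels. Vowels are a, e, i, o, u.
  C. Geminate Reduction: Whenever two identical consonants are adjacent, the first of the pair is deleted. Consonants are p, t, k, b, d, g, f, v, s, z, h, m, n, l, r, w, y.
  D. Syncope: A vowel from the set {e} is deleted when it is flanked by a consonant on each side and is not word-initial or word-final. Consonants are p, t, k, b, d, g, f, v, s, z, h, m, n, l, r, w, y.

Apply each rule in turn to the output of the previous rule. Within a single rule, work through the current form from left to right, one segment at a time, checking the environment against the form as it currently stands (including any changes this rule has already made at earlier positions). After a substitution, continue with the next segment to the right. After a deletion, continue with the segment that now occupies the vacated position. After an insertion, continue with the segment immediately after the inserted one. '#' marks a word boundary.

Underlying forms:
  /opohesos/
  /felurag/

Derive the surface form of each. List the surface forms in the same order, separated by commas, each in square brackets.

/opohesos/:
  A Glottal Epenthesis: [opohesos] → [hopohesos]
  B Intervocalic Voicing: [hopohesos] → [hobohezos]
  C Geminate Reduction: no change — [hobohezos]
  D Syncope: [hobohezos] → [hobohzos]
/felurag/:
  A Glottal Epenthesis: no change — [felurag]
  B Intervocalic Voicing: no change — [felurag]
  C Geminate Reduction: no change — [felurag]
  D Syncope: [felurag] → [flurag]

[hobohzos], [flurag]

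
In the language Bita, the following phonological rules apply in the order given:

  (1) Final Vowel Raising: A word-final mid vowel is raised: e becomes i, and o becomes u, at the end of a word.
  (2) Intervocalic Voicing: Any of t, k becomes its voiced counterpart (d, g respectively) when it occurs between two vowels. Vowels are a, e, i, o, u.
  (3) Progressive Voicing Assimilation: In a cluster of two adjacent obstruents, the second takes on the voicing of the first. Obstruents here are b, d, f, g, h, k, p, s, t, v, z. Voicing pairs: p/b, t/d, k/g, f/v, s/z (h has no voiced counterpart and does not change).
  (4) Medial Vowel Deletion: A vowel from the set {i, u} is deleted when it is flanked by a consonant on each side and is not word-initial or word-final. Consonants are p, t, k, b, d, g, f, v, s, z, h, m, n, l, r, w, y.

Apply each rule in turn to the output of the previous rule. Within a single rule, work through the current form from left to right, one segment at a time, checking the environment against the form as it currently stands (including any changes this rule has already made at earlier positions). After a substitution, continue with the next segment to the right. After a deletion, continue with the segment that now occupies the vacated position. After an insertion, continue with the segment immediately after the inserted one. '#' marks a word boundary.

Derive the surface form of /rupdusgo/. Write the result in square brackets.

(1) Final Vowel Raising: [rupdusgo] → [rupdusgu]
(2) Intervocalic Voicing: no change — [rupdusgu]
(3) Progressive Voicing Assimilation: [rupdusgu] → [ruptusku]
(4) Medial Vowel Deletion: [ruptusku] → [rptsku]

[rptsku]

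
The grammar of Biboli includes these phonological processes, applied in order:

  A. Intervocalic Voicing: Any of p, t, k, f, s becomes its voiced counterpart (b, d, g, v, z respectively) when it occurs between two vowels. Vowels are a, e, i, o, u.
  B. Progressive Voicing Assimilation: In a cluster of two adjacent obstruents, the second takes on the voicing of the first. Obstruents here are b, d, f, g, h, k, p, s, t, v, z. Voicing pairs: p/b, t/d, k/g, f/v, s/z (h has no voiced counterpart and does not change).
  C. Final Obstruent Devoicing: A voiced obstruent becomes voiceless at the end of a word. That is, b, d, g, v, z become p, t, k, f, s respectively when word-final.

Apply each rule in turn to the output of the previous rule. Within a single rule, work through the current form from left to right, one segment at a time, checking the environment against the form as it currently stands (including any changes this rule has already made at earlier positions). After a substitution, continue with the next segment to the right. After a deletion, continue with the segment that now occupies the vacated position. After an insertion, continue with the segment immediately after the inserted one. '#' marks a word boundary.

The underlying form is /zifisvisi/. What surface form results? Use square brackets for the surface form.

A Intervocalic Voicing: [zifisvisi] → [zivisvizi]
B Progressive Voicing Assimilation: [zivisvizi] → [zivisfizi]
C Final Obstruent Devoicing: no change — [zivisfizi]

[zivisfizi]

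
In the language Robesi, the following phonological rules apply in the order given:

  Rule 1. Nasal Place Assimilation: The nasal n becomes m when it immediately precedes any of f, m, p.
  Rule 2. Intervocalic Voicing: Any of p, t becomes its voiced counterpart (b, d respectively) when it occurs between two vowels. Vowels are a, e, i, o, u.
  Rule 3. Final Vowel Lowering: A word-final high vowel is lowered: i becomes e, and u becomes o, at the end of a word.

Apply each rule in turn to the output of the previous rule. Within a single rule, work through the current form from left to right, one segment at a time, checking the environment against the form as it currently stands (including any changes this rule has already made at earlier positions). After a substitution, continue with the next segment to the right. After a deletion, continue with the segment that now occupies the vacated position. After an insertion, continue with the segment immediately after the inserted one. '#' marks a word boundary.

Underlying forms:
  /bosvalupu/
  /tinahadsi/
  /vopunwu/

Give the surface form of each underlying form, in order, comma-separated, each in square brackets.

/bosvalupu/:
  Rule 1 Nasal Place Assimilation: no change — [bosvalupu]
  Rule 2 Intervocalic Voicing: [bosvalupu] → [bosvalubu]
  Rule 3 Final Vowel Lowering: [bosvalubu] → [bosvalubo]
/tinahadsi/:
  Rule 1 Nasal Place Assimilation: no change — [tinahadsi]
  Rule 2 Intervocalic Voicing: no change — [tinahadsi]
  Rule 3 Final Vowel Lowering: [tinahadsi] → [tinahadse]
/vopunwu/:
  Rule 1 Nasal Place Assimilation: no change — [vopunwu]
  Rule 2 Intervocalic Voicing: [vopunwu] → [vobunwu]
  Rule 3 Final Vowel Lowering: [vobunwu] → [vobunwo]

[bosvalubo], [tinahadse], [vobunwo]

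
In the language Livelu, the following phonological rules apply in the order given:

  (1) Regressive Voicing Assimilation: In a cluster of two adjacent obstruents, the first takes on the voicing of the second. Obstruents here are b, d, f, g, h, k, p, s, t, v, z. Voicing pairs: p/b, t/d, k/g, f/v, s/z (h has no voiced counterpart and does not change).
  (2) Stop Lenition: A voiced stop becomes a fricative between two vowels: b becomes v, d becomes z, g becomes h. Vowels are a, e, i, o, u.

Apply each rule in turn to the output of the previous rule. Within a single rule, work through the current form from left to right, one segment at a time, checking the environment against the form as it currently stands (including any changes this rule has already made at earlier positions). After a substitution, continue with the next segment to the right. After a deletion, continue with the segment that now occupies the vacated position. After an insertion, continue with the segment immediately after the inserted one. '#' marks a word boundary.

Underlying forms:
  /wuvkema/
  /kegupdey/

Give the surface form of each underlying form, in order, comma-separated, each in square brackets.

[wufkema], [kehubdey]

/wuvkema/:
  (1) Regressive Voicing Assimilation: [wuvkema] → [wufkema]
  (2) Stop Lenition: no change — [wufkema]
/kegupdey/:
  (1) Regressive Voicing Assimilation: [kegupdey] → [kegubdey]
  (2) Stop Lenition: [kegubdey] → [kehubdey]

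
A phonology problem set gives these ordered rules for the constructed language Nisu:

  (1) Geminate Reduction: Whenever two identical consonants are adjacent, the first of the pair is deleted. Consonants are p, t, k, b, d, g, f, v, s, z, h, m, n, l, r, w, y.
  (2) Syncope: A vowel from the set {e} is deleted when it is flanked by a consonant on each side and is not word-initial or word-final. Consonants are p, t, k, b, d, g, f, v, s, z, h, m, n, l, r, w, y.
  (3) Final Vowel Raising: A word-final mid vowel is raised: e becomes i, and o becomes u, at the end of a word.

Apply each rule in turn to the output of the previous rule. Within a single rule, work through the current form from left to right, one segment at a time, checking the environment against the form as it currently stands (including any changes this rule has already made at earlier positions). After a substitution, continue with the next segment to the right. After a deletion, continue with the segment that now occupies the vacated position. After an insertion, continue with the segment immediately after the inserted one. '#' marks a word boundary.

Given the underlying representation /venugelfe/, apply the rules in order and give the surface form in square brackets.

(1) Geminate Reduction: no change — [venugelfe]
(2) Syncope: [venugelfe] → [vnuglfe]
(3) Final Vowel Raising: [vnuglfe] → [vnuglfi]

[vnuglfi]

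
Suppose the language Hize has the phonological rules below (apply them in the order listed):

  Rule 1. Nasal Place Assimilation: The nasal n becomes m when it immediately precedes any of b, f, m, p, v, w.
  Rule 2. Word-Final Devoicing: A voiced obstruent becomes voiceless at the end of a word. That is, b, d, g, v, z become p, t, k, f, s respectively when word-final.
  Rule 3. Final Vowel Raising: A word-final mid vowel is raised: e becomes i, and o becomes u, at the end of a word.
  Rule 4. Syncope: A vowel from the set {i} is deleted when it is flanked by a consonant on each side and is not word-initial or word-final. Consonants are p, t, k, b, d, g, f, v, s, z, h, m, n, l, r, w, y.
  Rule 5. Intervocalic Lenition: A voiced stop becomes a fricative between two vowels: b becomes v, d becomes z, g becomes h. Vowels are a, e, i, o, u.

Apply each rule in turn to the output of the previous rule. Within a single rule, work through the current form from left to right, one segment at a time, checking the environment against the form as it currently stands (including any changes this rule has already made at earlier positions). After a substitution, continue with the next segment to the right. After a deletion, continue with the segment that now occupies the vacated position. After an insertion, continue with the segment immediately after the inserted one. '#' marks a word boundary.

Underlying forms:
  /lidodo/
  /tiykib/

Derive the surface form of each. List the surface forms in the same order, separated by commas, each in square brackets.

[ldozu], [tykp]

/lidodo/:
  Rule 1 Nasal Place Assimilation: no change — [lidodo]
  Rule 2 Word-Final Devoicing: no change — [lidodo]
  Rule 3 Final Vowel Raising: [lidodo] → [lidodu]
  Rule 4 Syncope: [lidodu] → [ldodu]
  Rule 5 Intervocalic Lenition: [ldodu] → [ldozu]
/tiykib/:
  Rule 1 Nasal Place Assimilation: no change — [tiykib]
  Rule 2 Word-Final Devoicing: [tiykib] → [tiykip]
  Rule 3 Final Vowel Raising: no change — [tiykip]
  Rule 4 Syncope: [tiykip] → [tykp]
  Rule 5 Intervocalic Lenition: no change — [tykp]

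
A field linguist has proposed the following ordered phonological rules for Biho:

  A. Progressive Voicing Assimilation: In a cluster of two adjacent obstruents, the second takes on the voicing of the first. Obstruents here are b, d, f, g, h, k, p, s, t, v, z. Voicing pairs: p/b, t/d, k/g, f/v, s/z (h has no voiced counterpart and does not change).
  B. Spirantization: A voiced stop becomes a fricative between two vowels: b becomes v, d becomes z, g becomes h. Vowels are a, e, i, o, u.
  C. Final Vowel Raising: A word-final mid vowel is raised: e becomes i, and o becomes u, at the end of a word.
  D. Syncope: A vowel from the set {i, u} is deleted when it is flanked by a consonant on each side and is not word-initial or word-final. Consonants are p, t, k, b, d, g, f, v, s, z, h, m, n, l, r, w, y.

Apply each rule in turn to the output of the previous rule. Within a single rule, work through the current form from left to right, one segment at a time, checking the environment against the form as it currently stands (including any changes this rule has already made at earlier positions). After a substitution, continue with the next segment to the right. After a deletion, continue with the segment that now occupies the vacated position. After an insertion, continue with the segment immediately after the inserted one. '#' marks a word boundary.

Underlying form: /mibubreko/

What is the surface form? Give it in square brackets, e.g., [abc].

[mvbreku]

A Progressive Voicing Assimilation: no change — [mibubreko]
B Spirantization: [mibubreko] → [mivubreko]
C Final Vowel Raising: [mivubreko] → [mivubreku]
D Syncope: [mivubreku] → [mvbreku]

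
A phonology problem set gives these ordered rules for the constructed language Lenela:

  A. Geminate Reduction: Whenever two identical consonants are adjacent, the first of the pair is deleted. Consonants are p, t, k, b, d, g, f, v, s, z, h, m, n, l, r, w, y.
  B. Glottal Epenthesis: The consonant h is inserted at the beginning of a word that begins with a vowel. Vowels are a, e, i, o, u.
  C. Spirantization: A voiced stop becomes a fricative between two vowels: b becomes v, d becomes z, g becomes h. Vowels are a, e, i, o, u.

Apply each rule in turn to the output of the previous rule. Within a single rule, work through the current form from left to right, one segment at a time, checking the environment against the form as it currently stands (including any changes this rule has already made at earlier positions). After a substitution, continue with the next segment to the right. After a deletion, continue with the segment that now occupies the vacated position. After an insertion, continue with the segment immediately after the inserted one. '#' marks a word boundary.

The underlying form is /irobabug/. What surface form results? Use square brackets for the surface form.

A Geminate Reduction: no change — [irobabug]
B Glottal Epenthesis: [irobabug] → [hirobabug]
C Spirantization: [hirobabug] → [hirovavug]

[hirovavug]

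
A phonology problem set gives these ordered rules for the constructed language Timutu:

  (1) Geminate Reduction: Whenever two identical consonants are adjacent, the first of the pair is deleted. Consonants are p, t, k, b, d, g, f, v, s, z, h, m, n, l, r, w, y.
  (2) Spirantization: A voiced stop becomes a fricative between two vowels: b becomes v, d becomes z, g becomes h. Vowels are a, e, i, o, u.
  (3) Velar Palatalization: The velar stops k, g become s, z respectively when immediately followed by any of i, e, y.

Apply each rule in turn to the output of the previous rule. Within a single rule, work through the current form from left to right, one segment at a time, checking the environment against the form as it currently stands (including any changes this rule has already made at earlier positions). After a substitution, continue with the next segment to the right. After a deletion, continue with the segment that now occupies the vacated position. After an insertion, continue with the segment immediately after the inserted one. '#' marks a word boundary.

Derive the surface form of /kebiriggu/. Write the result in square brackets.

[sevirihu]

(1) Geminate Reduction: [kebiriggu] → [kebirigu]
(2) Spirantization: [kebirigu] → [kevirihu]
(3) Velar Palatalization: [kevirihu] → [sevirihu]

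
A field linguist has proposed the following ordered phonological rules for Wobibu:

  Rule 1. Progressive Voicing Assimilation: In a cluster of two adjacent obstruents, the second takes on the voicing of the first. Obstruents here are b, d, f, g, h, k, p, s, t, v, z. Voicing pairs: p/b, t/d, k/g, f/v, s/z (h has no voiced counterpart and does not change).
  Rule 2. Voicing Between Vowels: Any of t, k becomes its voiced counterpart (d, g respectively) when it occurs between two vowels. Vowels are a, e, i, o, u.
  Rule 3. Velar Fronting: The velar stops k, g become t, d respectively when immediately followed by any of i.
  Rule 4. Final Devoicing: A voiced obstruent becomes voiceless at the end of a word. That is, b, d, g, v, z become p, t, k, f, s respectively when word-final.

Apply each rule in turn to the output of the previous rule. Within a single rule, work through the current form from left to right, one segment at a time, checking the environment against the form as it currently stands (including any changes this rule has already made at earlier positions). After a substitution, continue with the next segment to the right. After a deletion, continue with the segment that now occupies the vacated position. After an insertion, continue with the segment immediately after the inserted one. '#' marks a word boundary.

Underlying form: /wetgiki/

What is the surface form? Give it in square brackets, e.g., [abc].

Rule 1 Progressive Voicing Assimilation: [wetgiki] → [wetkiki]
Rule 2 Voicing Between Vowels: [wetkiki] → [wetkigi]
Rule 3 Velar Fronting: [wetkigi] → [wettidi]
Rule 4 Final Devoicing: no change — [wettidi]

[wettidi]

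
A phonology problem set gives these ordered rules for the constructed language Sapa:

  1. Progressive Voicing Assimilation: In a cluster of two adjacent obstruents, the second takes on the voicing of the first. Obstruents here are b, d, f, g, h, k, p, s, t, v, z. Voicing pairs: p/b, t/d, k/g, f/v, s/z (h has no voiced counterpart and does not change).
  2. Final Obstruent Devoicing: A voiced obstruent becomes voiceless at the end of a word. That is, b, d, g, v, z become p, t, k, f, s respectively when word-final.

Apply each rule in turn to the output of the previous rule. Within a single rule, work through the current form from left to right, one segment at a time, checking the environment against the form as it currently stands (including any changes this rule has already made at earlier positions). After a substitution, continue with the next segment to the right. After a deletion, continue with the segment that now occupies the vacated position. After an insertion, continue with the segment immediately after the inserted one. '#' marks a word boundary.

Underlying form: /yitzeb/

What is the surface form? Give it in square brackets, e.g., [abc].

[yitsep]

1 Progressive Voicing Assimilation: [yitzeb] → [yitseb]
2 Final Obstruent Devoicing: [yitseb] → [yitsep]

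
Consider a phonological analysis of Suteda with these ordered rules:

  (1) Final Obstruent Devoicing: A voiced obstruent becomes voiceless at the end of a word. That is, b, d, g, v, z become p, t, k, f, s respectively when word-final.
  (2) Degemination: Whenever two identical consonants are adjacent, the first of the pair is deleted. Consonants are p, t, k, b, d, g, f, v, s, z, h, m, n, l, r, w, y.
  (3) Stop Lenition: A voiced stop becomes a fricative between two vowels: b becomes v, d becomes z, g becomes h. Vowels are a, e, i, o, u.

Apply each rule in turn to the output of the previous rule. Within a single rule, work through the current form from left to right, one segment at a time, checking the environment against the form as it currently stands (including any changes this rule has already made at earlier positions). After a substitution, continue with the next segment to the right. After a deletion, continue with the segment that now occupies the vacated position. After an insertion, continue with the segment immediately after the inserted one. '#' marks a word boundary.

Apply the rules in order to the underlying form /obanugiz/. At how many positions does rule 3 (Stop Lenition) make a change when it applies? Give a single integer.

(1) Final Obstruent Devoicing: [obanugiz] → [obanugis]
(2) Degemination: no change — [obanugis]
(3) Stop Lenition: [obanugis] → [ovanuhis]
Rule 3 changed 2 position(s).

2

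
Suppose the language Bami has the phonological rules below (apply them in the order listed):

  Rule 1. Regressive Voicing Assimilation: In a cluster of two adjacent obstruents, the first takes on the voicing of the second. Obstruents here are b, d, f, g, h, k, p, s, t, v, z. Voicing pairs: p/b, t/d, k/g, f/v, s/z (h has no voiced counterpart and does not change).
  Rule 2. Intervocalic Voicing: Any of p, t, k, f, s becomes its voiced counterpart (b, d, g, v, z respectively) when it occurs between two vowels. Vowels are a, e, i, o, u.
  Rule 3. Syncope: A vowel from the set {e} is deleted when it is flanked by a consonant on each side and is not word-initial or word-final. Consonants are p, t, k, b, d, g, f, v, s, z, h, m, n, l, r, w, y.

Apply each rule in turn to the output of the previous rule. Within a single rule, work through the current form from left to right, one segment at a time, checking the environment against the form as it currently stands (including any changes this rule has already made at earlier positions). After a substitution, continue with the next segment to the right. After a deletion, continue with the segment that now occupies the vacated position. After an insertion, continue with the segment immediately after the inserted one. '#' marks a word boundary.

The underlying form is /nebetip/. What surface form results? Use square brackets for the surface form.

Rule 1 Regressive Voicing Assimilation: no change — [nebetip]
Rule 2 Intervocalic Voicing: [nebetip] → [nebedip]
Rule 3 Syncope: [nebedip] → [nbdip]

[nbdip]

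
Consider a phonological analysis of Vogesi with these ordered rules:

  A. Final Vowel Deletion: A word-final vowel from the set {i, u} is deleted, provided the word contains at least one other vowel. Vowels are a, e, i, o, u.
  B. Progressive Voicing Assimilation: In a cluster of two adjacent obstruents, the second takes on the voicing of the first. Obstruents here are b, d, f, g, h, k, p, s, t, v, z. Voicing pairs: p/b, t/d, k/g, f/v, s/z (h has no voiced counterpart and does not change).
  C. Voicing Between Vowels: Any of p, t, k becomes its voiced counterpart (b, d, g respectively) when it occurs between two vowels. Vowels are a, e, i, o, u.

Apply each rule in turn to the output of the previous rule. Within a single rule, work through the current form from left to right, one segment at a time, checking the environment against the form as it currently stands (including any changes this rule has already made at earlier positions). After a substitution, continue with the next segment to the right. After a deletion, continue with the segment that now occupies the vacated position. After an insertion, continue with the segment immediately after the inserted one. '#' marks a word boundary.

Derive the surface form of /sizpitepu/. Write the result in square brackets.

[sizbidep]

A Final Vowel Deletion: [sizpitepu] → [sizpitep]
B Progressive Voicing Assimilation: [sizpitep] → [sizbitep]
C Voicing Between Vowels: [sizbitep] → [sizbidep]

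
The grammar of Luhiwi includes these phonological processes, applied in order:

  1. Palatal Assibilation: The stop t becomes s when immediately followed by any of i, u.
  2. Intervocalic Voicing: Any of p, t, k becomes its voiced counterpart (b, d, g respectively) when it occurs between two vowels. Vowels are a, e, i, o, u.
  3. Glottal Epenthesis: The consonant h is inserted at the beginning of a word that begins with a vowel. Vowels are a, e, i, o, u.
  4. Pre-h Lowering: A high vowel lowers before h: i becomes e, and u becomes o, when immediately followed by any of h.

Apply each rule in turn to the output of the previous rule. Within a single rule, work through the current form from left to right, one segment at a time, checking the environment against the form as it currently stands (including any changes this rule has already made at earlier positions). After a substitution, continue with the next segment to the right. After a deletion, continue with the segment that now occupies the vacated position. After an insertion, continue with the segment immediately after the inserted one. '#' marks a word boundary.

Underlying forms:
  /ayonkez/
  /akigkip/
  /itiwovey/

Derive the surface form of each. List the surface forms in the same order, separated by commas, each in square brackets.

/ayonkez/:
  1 Palatal Assibilation: no change — [ayonkez]
  2 Intervocalic Voicing: no change — [ayonkez]
  3 Glottal Epenthesis: [ayonkez] → [hayonkez]
  4 Pre-h Lowering: no change — [hayonkez]
/akigkip/:
  1 Palatal Assibilation: no change — [akigkip]
  2 Intervocalic Voicing: [akigkip] → [agigkip]
  3 Glottal Epenthesis: [agigkip] → [hagigkip]
  4 Pre-h Lowering: no change — [hagigkip]
/itiwovey/:
  1 Palatal Assibilation: [itiwovey] → [isiwovey]
  2 Intervocalic Voicing: no change — [isiwovey]
  3 Glottal Epenthesis: [isiwovey] → [hisiwovey]
  4 Pre-h Lowering: no change — [hisiwovey]

[hayonkez], [hagigkip], [hisiwovey]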